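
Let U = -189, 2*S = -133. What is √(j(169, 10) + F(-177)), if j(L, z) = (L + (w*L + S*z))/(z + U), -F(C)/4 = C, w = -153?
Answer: √27402215/179 ≈ 29.244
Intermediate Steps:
F(C) = -4*C
S = -133/2 (S = (½)*(-133) = -133/2 ≈ -66.500)
j(L, z) = (-152*L - 133*z/2)/(-189 + z) (j(L, z) = (L + (-153*L - 133*z/2))/(z - 189) = (-152*L - 133*z/2)/(-189 + z))
√(j(169, 10) + F(-177)) = √(19*(-16*169 - 7*10)/(2*(-189 + 10)) - 4*(-177)) = √((19/2)*(-2704 - 70)/(-179) + 708) = √((19/2)*(-1/179)*(-2774) + 708) = √(26353/179 + 708) = √(153085/179) = √27402215/179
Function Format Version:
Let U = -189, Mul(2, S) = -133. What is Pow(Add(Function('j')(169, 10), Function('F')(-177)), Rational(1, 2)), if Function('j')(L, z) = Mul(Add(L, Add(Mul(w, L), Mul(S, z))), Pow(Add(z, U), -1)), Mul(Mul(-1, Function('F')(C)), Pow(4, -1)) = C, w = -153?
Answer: Mul(Rational(1, 179), Pow(27402215, Rational(1, 2))) ≈ 29.244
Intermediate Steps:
Function('F')(C) = Mul(-4, C)
S = Rational(-133, 2) (S = Mul(Rational(1, 2), -133) = Rational(-133, 2) ≈ -66.500)
Function('j')(L, z) = Mul(Pow(Add(-189, z), -1), Add(Mul(-152, L), Mul(Rational(-133, 2), z))) (Function('j')(L, z) = Mul(Add(L, Add(Mul(-153, L), Mul(Rational(-133, 2), z))), Pow(Add(z, -189), -1)) = Mul(Add(Mul(-152, L), Mul(Rational(-133, 2), z)), Pow(Add(-189, z), -1)) = Mul(Pow(Add(-189, z), -1), Add(Mul(-152, L), Mul(Rational(-133, 2), z))))
Pow(Add(Function('j')(169, 10), Function('F')(-177)), Rational(1, 2)) = Pow(Add(Mul(Rational(19, 2), Pow(Add(-189, 10), -1), Add(Mul(-16, 169), Mul(-7, 10))), Mul(-4, -177)), Rational(1, 2)) = Pow(Add(Mul(Rational(19, 2), Pow(-179, -1), Add(-2704, -70)), 708), Rational(1, 2)) = Pow(Add(Mul(Rational(19, 2), Rational(-1, 179), -2774), 708), Rational(1, 2)) = Pow(Add(Rational(26353, 179), 708), Rational(1, 2)) = Pow(Rational(153085, 179), Rational(1, 2)) = Mul(Rational(1, 179), Pow(27402215, Rational(1, 2)))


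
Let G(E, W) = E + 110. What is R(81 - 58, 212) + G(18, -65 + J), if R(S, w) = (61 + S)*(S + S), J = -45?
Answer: 3992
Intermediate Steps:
R(S, w) = 2*S*(61 + S) (R(S, w) = (61 + S)*(2*S) = 2*S*(61 + S))
G(E, W) = 110 + E
R(81 - 58, 212) + G(18, -65 + J) = 2*(81 - 58)*(61 + (81 - 58)) + (110 + 18) = 2*23*(61 + 23) + 128 = 2*23*84 + 128 = 3864 + 128 = 3992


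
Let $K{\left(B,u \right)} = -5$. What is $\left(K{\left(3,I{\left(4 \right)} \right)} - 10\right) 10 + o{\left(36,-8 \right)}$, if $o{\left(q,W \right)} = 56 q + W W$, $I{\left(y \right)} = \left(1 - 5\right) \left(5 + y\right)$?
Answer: $1930$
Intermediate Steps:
$I{\left(y \right)} = -20 - 4 y$ ($I{\left(y \right)} = - 4 \left(5 + y\right) = -20 - 4 y$)
$o{\left(q,W \right)} = W^{2} + 56 q$ ($o{\left(q,W \right)} = 56 q + W^{2} = W^{2} + 56 q$)
$\left(K{\left(3,I{\left(4 \right)} \right)} - 10\right) 10 + o{\left(36,-8 \right)} = \left(-5 - 10\right) 10 + \left(\left(-8\right)^{2} + 56 \cdot 36\right) = \left(-15\right) 10 + \left(64 + 2016\right) = -150 + 2080 = 1930$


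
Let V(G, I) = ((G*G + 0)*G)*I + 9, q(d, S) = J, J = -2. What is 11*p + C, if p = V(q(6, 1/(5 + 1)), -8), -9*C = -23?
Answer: 7250/9 ≈ 805.56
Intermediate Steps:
C = 23/9 (C = -⅑*(-23) = 23/9 ≈ 2.5556)
q(d, S) = -2
V(G, I) = 9 + I*G³ (V(G, I) = ((G² + 0)*G)*I + 9 = (G²*G)*I + 9 = G³*I + 9 = I*G³ + 9 = 9 + I*G³)
p = 73 (p = 9 - 8*(-2)³ = 9 - 8*(-8) = 9 + 64 = 73)
11*p + C = 11*73 + 23/9 = 803 + 23/9 = 7250/9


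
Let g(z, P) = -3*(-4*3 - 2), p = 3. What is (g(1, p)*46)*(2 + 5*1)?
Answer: 13524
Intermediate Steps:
g(z, P) = 42 (g(z, P) = -3*(-12 - 2) = -3*(-14) = 42)
(g(1, p)*46)*(2 + 5*1) = (42*46)*(2 + 5*1) = 1932*(2 + 5) = 1932*7 = 13524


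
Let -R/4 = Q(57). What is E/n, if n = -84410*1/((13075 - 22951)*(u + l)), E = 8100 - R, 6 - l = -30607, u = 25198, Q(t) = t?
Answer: 2295152811504/42205 ≈ 5.4381e+7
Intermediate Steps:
R = -228 (R = -4*57 = -228)
l = 30613 (l = 6 - 1*(-30607) = 6 + 30607 = 30613)
E = 8328 (E = 8100 - 1*(-228) = 8100 + 228 = 8328)
n = 42205/275594718 (n = -84410*1/((13075 - 22951)*(25198 + 30613)) = -84410/(55811*(-9876)) = -84410/(-551189436) = -84410*(-1/551189436) = 42205/275594718 ≈ 0.00015314)
E/n = 8328/(42205/275594718) = 8328*(275594718/42205) = 2295152811504/42205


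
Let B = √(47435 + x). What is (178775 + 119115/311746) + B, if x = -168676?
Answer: 55732510265/311746 + I*√121241 ≈ 1.7878e+5 + 348.2*I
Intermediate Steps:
B = I*√121241 (B = √(47435 - 168676) = √(-121241) = I*√121241 ≈ 348.2*I)
(178775 + 119115/311746) + B = (178775 + 119115/311746) + I*√121241 = 55732510265/311746 + I*√121241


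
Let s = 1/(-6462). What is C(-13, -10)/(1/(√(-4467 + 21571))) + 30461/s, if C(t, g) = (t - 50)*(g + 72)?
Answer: -196838982 - 15624*√1069 ≈ -1.9735e+8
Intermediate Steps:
C(t, g) = (-50 + t)*(72 + g)
s = -1/6462 ≈ -0.00015475
C(-13, -10)/(1/(√(-4467 + 21571))) + 30461/s = (-3600 - 50*(-10) + 72*(-13) - 10*(-13))/(1/(√(-4467 + 21571))) + 30461/(-1/6462) = (-3600 + 500 - 936 + 130)/(1/(√17104)) + 30461*(-6462) = -3906*4*√1069 - 196838982 = -15624*√1069 - 196838982 = -196838982 - 15624*√1069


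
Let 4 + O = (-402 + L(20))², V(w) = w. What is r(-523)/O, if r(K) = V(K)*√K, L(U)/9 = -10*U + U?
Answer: -523*I*√523/4088480 ≈ -0.0029254*I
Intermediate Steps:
L(U) = -81*U (L(U) = 9*(-10*U + U) = 9*(-9*U) = -81*U)
r(K) = K^(3/2) (r(K) = K*√K = K^(3/2))
O = 4088480 (O = -4 + (-402 - 81*20)² = -4 + (-402 - 1620)² = -4 + (-2022)² = -4 + 4088484 = 4088480)
r(-523)/O = (-523)^(3/2)/4088480 = -523*I*√523*(1/4088480) = -523*I*√523/4088480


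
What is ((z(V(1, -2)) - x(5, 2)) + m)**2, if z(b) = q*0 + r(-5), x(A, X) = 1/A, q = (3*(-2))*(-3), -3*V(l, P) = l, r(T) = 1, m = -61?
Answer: 90601/25 ≈ 3624.0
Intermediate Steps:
V(l, P) = -l/3
q = 18 (q = -6*(-3) = 18)
x(A, X) = 1/A
z(b) = 1 (z(b) = 18*0 + 1 = 0 + 1 = 1)
((z(V(1, -2)) - x(5, 2)) + m)**2 = ((1 - 1/5) - 61)**2 = (4/5 - 61)**2 = (-301/5)**2 = 90601/25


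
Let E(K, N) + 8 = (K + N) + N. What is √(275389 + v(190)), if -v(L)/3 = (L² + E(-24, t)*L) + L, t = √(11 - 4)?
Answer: √(184759 - 1140*√7) ≈ 426.31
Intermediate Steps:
t = √7 ≈ 2.6458
E(K, N) = -8 + K + 2*N (E(K, N) = -8 + ((K + N) + N) = -8 + (K + 2*N) = -8 + K + 2*N)
v(L) = -3*L - 3*L² - 3*L*(-32 + 2*√7) (v(L) = -3*((L² + (-8 - 24 + 2*√7)*L) + L) = -3*((L² + (-32 + 2*√7)*L) + L) = -3*((L² + L*(-32 + 2*√7)) + L) = -3*(L + L² + L*(-32 + 2*√7)) = -3*L - 3*L² - 3*L*(-32 + 2*√7))
√(275389 + v(190)) = √(275389 + 3*190*(31 - 1*190 - 2*√7)) = √(275389 + 3*190*(31 - 190 - 2*√7)) = √(275389 + 3*190*(-159 - 2*√7)) = √(275389 + (-90630 - 1140*√7)) = √(184759 - 1140*√7)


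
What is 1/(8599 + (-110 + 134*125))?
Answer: 1/25239 ≈ 3.9621e-5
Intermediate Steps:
1/(8599 + (-110 + 134*125)) = 1/(8599 + (-110 + 16750)) = 1/(8599 + 16640) = 1/25239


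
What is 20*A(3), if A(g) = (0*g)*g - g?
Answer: -60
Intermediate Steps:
A(g) = -g (A(g) = 0*g - g = 0 - g = -g)
20*A(3) = 20*(-1*3) = 20*(-3) = -60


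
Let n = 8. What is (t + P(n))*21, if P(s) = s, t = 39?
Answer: 987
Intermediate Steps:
(t + P(n))*21 = (39 + 8)*21 = 47*21 = 987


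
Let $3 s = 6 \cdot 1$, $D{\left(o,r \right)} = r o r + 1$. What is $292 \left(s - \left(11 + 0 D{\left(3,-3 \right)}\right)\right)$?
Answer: $-2628$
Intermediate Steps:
$D{\left(o,r \right)} = 1 + o r^{2}$ ($D{\left(o,r \right)} = o r r + 1 = o r^{2} + 1 = 1 + o r^{2}$)
$s = 2$ ($s = \frac{6 \cdot 1}{3} = \frac{1}{3} \cdot 6 = 2$)
$292 \left(s - \left(11 + 0 D{\left(3,-3 \right)}\right)\right) = 292 \left(2 - \left(11 + 0 \left(1 + 3 \left(-3\right)^{2}\right)\right)\right) = 292 \left(2 - \left(11 + 0 \left(1 + 3 \cdot 9\right)\right)\right) = 292 \left(2 - \left(11 + 0 \left(1 + 27\right)\right)\right) = 292 \left(2 + \left(0 \cdot 28 - 11\right)\right) = 292 \left(2 + \left(0 - 11\right)\right) = 292 \left(2 - 11\right) = 292 \left(-9\right) = -2628$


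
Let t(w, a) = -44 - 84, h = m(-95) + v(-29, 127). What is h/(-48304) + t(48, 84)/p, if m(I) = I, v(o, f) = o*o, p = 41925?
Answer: -18729481/1012572600 ≈ -0.018497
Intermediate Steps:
v(o, f) = o²
h = 746 (h = -95 + (-29)² = -95 + 841 = 746)
t(w, a) = -128
h/(-48304) + t(48, 84)/p = 746/(-48304) - 128/41925 = 746*(-1/48304) - 128*1/41925 = -373/24152 - 128/41925 = -18729481/1012572600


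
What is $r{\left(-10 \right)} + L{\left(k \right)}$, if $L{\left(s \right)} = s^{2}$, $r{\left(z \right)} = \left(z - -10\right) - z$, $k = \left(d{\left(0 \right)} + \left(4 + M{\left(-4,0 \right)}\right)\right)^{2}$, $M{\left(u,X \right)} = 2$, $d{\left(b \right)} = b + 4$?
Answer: $10010$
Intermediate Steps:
$d{\left(b \right)} = 4 + b$
$k = 100$ ($k = \left(\left(4 + 0\right) + \left(4 + 2\right)\right)^{2} = \left(4 + 6\right)^{2} = 10^{2} = 100$)
$r{\left(z \right)} = 10$ ($r{\left(z \right)} = \left(z + 10\right) - z = \left(10 + z\right) - z = 10$)
$r{\left(-10 \right)} + L{\left(k \right)} = 10 + 100^{2} = 10 + 10000 = 10010$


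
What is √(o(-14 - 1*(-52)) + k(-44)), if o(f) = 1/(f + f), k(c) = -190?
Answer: I*√274341/38 ≈ 13.784*I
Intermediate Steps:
o(f) = 1/(2*f)
√(o(-14 - 1*(-52)) + k(-44)) = √(1/(2*(-14 - 1*(-52))) - 190) = √(1/(2*(-14 + 52)) - 190) = √((½)/38 - 190) = √((½)*(1/38) - 190) = √(1/76 - 190) = √(-14439/76) = I*√274341/38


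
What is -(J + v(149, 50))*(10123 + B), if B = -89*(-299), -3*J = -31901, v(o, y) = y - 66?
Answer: -1170088102/3 ≈ -3.9003e+8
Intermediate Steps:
v(o, y) = -66 + y
J = 31901/3 (J = -⅓*(-31901) = 31901/3 ≈ 10634.)
B = 26611
-(J + v(149, 50))*(10123 + B) = -(31901/3 + (-66 + 50))*(10123 + 26611) = -(31901/3 - 16)*36734 = -31853*36734/3 = -1*1170088102/3 = -1170088102/3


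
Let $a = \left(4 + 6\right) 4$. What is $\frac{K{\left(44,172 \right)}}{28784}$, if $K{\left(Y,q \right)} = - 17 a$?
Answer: $- \frac{85}{3598} \approx -0.023624$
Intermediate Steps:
$a = 40$ ($a = 10 \cdot 4 = 40$)
$K{\left(Y,q \right)} = -680$ ($K{\left(Y,q \right)} = \left(-17\right) 40 = -680$)
$\frac{K{\left(44,172 \right)}}{28784} = - \frac{680}{28784} = \left(-680\right) \frac{1}{28784} = - \frac{85}{3598}$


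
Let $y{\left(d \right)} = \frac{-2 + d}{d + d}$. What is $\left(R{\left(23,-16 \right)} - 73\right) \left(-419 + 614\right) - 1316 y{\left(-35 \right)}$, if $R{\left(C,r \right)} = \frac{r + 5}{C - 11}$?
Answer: $- \frac{302187}{20} \approx -15109.0$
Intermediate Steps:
$R{\left(C,r \right)} = \frac{5 + r}{-11 + C}$
$y{\left(d \right)} = \frac{-2 + d}{2 d}$
$\left(R{\left(23,-16 \right)} - 73\right) \left(-419 + 614\right) - 1316 y{\left(-35 \right)} = \left(\frac{5 - 16}{-11 + 23} - 73\right) \left(-419 + 614\right) - 1316 \frac{-2 - 35}{2 \left(-35\right)} = \left(\frac{1}{12} \left(-11\right) - 73\right) 195 - 1316 \cdot \frac{1}{2} \left(- \frac{1}{35}\right) \left(-37\right) = \left(\frac{1}{12} \left(-11\right) - 73\right) 195 - \frac{3478}{5} = \left(- \frac{11}{12} - 73\right) 195 - \frac{3478}{5} = \left(- \frac{887}{12}\right) 195 - \frac{3478}{5} = - \frac{57655}{4} - \frac{3478}{5} = - \frac{302187}{20}$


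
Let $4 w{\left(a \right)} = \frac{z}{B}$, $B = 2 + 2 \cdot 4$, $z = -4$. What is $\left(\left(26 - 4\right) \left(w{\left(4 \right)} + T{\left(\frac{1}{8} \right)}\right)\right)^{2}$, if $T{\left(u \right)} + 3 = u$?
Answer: $\frac{1713481}{400} \approx 4283.7$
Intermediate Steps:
$T{\left(u \right)} = -3 + u$
$B = 10$ ($B = 2 + 8 = 10$)
$w{\left(a \right)} = - \frac{1}{10}$ ($w{\left(a \right)} = \frac{\left(-4\right) \frac{1}{10}}{4} = \frac{1}{4} \left(- \frac{2}{5}\right) = - \frac{1}{10}$)
$\left(\left(26 - 4\right) \left(w{\left(4 \right)} + T{\left(\frac{1}{8} \right)}\right)\right)^{2} = \left(\left(26 - 4\right) \left(- \frac{1}{10} - \left(3 - \frac{1}{8}\right)\right)\right)^{2} = \left(22 \left(- \frac{1}{10} + \left(-3 + \frac{1}{8}\right)\right)\right)^{2} = \left(22 \left(- \frac{1}{10} - \frac{23}{8}\right)\right)^{2} = \left(22 \left(- \frac{119}{40}\right)\right)^{2} = \left(- \frac{1309}{20}\right)^{2} = \frac{1713481}{400}$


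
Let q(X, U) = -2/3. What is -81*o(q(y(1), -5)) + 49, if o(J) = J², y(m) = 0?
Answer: 13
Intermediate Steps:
q(X, U) = -⅔ (q(X, U) = -2*⅓ = -⅔)
-81*o(q(y(1), -5)) + 49 = -81*(-⅔)² + 49 = -81*4/9 + 49 = -36 + 49 = 13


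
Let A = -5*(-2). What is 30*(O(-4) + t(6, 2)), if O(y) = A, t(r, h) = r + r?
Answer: 660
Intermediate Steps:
A = 10
t(r, h) = 2*r
O(y) = 10
30*(O(-4) + t(6, 2)) = 30*(10 + 2*6) = 30*(10 + 12) = 30*22 = 660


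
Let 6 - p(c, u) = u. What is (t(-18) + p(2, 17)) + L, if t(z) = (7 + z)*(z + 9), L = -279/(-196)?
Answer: 17527/196 ≈ 89.423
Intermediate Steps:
p(c, u) = 6 - u
L = 279/196 (L = -279*(-1/196) = 279/196 ≈ 1.4235)
t(z) = (7 + z)*(9 + z)
(t(-18) + p(2, 17)) + L = ((63 + (-18)² + 16*(-18)) + (6 - 1*17)) + 279/196 = ((63 + 324 - 288) + (6 - 17)) + 279/196 = (99 - 11) + 279/196 = 88 + 279/196 = 17527/196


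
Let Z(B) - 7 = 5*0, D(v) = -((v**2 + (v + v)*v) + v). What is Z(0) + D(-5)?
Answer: -63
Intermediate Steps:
D(v) = -v - 3*v**2 (D(v) = -((v**2 + (2*v)*v) + v) = -((v**2 + 2*v**2) + v) = -(3*v**2 + v) = -(v + 3*v**2) = -v - 3*v**2)
Z(B) = 7 (Z(B) = 7 + 5*0 = 7 + 0 = 7)
Z(0) + D(-5) = 7 - 1*(-5)*(1 + 3*(-5)) = 7 - 1*(-5)*(1 - 15) = 7 - 1*(-5)*(-14) = 7 - 70 = -63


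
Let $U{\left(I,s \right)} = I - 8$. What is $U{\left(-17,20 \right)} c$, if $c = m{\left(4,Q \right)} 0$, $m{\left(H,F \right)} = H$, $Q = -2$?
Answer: $0$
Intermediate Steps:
$U{\left(I,s \right)} = -8 + I$ ($U{\left(I,s \right)} = I - 8 = -8 + I$)
$c = 0$ ($c = 4 \cdot 0 = 0$)
$U{\left(-17,20 \right)} c = \left(-8 - 17\right) 0 = \left(-25\right) 0 = 0$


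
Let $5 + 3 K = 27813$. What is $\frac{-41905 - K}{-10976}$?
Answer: $\frac{153523}{32928} \approx 4.6624$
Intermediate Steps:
$K = \frac{27808}{3}$ ($K = - \frac{5}{3} + \frac{1}{3} \cdot 27813 = - \frac{5}{3} + 9271 = \frac{27808}{3} \approx 9269.3$)
$\frac{-41905 - K}{-10976} = \frac{-41905 - \frac{27808}{3}}{-10976} = \left(-41905 - \frac{27808}{3}\right) \left(- \frac{1}{10976}\right) = \left(- \frac{153523}{3}\right) \left(- \frac{1}{10976}\right) = \frac{153523}{32928}$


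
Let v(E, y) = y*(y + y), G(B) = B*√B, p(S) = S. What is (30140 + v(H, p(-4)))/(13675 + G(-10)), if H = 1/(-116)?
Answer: 16504084/7480265 + 60344*I*√10/37401325 ≈ 2.2063 + 0.0051021*I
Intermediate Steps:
H = -1/116 ≈ -0.0086207
G(B) = B^(3/2)
v(E, y) = 2*y² (v(E, y) = y*(2*y) = 2*y²)
(30140 + v(H, p(-4)))/(13675 + G(-10)) = (30140 + 2*(-4)²)/(13675 + (-10)^(3/2)) = (30140 + 2*16)/(13675 - 10*I*√10) = (30140 + 32)/(13675 - 10*I*√10) = 30172/(13675 - 10*I*√10)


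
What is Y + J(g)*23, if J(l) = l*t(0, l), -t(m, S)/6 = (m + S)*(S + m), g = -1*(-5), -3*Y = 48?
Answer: -17266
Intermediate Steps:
Y = -16 (Y = -⅓*48 = -16)
g = 5
t(m, S) = -6*(S + m)² (t(m, S) = -6*(m + S)*(S + m) = -6*(S + m)*(S + m) = -6*(S + m)²)
J(l) = -6*l³ (J(l) = l*(-6*(l + 0)²) = l*(-6*l²) = -6*l³)
Y + J(g)*23 = -16 - 6*5³*23 = -16 - 6*125*23 = -16 - 750*23 = -16 - 17250 = -17266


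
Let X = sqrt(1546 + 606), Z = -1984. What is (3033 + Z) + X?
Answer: 1049 + 2*sqrt(538) ≈ 1095.4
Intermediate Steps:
X = 2*sqrt(538) (X = sqrt(2152) = 2*sqrt(538) ≈ 46.390)
(3033 + Z) + X = (3033 - 1984) + 2*sqrt(538) = 1049 + 2*sqrt(538)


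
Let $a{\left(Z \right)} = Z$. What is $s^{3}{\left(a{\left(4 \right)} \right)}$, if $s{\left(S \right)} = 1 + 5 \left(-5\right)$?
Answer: $-13824$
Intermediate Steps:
$s{\left(S \right)} = -24$ ($s{\left(S \right)} = 1 - 25 = -24$)
$s^{3}{\left(a{\left(4 \right)} \right)} = \left(-24\right)^{3} = -13824$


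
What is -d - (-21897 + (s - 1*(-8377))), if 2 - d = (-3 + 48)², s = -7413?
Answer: 22956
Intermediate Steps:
d = -2023 (d = 2 - (-3 + 48)² = 2 - 1*45² = 2 - 1*2025 = 2 - 2025 = -2023)
-d - (-21897 + (s - 1*(-8377))) = -1*(-2023) - (-21897 + (-7413 - 1*(-8377))) = 2023 - (-21897 + (-7413 + 8377)) = 2023 - (-21897 + 964) = 2023 - 1*(-20933) = 2023 + 20933 = 22956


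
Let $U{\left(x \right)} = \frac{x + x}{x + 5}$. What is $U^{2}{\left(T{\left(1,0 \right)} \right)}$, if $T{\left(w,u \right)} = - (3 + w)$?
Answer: $64$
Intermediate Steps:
$T{\left(w,u \right)} = -3 - w$
$U{\left(x \right)} = \frac{2 x}{5 + x}$
$U^{2}{\left(T{\left(1,0 \right)} \right)} = \left(\frac{2 \left(-3 - 1\right)}{5 - 4}\right)^{2} = \left(2 \left(-4\right) \frac{1}{5 - 4}\right)^{2} = \left(2 \left(-4\right) 1^{-1}\right)^{2} = \left(2 \left(-4\right) 1\right)^{2} = \left(-8\right)^{2} = 64$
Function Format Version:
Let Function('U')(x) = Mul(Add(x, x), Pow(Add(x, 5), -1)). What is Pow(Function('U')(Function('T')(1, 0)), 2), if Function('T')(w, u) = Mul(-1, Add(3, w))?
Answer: 64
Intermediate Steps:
Function('T')(w, u) = Add(-3, Mul(-1, w))
Function('U')(x) = Mul(2, x, Pow(Add(5, x), -1)) (Function('U')(x) = Mul(Mul(2, x), Pow(Add(5, x), -1)) = Mul(2, x, Pow(Add(5, x), -1)))
Pow(Function('U')(Function('T')(1, 0)), 2) = Pow(Mul(2, Add(-3, Mul(-1, 1)), Pow(Add(5, Add(-3, Mul(-1, 1))), -1)), 2) = Pow(Mul(2, Add(-3, -1), Pow(Add(5, Add(-3, -1)), -1)), 2) = Pow(Mul(2, -4, Pow(Add(5, -4), -1)), 2) = Pow(Mul(2, -4, Pow(1, -1)), 2) = Pow(Mul(2, -4, 1), 2) = Pow(-8, 2) = 64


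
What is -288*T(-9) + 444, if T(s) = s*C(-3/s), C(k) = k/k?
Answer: 3036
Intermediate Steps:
C(k) = 1
T(s) = s (T(s) = s*1 = s)
-288*T(-9) + 444 = -288*(-9) + 444 = 2592 + 444 = 3036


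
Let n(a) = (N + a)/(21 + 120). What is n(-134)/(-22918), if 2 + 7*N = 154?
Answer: 131/3770011 ≈ 3.4748e-5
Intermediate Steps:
N = 152/7 (N = -2/7 + (1/7)*154 = -2/7 + 22 = 152/7 ≈ 21.714)
n(a) = 152/987 + a/141 (n(a) = (152/7 + a)/(21 + 120) = (152/7 + a)/141 = (152/7 + a)*(1/141) = 152/987 + a/141)
n(-134)/(-22918) = (152/987 + (1/141)*(-134))/(-22918) = (152/987 - 134/141)*(-1/22918) = -262/329*(-1/22918) = 131/3770011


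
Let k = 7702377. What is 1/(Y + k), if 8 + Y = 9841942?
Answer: 1/17544311 ≈ 5.6999e-8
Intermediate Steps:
Y = 9841934 (Y = -8 + 9841942 = 9841934)
1/(Y + k) = 1/(9841934 + 7702377) = 1/17544311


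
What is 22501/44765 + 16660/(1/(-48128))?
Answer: -35893135644699/44765 ≈ -8.0181e+8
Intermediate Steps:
22501/44765 + 16660/(1/(-48128)) = 22501*(1/44765) + 16660/(-1/48128) = 22501/44765 + 16660*(-48128) = 22501/44765 - 801812480 = -35893135644699/44765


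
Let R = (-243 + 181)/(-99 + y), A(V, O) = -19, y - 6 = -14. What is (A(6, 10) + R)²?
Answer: 3884841/11449 ≈ 339.32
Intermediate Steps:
y = -8 (y = 6 - 14 = -8)
R = 62/107 (R = (-243 + 181)/(-99 - 8) = -62/(-107) = -62*(-1/107) = 62/107 ≈ 0.57944)
(A(6, 10) + R)² = (-19 + 62/107)² = (-1971/107)² = 3884841/11449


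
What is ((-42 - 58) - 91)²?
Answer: 36481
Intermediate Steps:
((-42 - 58) - 91)² = (-100 - 91)² = (-191)² = 36481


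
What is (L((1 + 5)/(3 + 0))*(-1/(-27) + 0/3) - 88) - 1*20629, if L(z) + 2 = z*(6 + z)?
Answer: -559345/27 ≈ -20716.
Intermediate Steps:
L(z) = -2 + z*(6 + z)
(L((1 + 5)/(3 + 0))*(-1/(-27) + 0/3) - 88) - 1*20629 = ((-2 + ((1 + 5)/(3 + 0))² + 6*((1 + 5)/(3 + 0)))*(-1/(-27) + 0/3) - 88) - 1*20629 = ((-2 + (6/3)² + 6*(6/3))*(-1*(-1/27) + 0*(⅓)) - 88) - 20629 = ((-2 + (6*(⅓))² + 6*(6*(⅓)))*(1/27 + 0) - 88) - 20629 = ((-2 + 2² + 6*2)*(1/27) - 88) - 20629 = ((-2 + 4 + 12)*(1/27) - 88) - 20629 = (14*(1/27) - 88) - 20629 = (14/27 - 88) - 20629 = -2362/27 - 20629 = -559345/27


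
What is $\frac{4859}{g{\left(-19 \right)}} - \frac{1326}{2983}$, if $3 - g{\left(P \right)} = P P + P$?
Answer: $- \frac{132247}{8949} \approx -14.778$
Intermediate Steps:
$g{\left(P \right)} = 3 - P - P^{2}$ ($g{\left(P \right)} = 3 - \left(P P + P\right) = 3 - \left(P^{2} + P\right) = 3 - \left(P + P^{2}\right) = 3 - P - P^{2}$)
$\frac{4859}{g{\left(-19 \right)}} - \frac{1326}{2983} = \frac{4859}{3 - -19 - \left(-19\right)^{2}} - \frac{1326}{2983} = \frac{4859}{3 + 19 - 361} - \frac{1326}{2983} = \frac{4859}{-339} - \frac{1326}{2983} = 4859 \left(- \frac{1}{339}\right) - \frac{1326}{2983} = - \frac{43}{3} - \frac{1326}{2983} = - \frac{132247}{8949}$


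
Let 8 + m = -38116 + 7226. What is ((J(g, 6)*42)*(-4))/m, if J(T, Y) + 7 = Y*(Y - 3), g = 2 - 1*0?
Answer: 132/2207 ≈ 0.059810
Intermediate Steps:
g = 2 (g = 2 + 0 = 2)
J(T, Y) = -7 + Y*(-3 + Y) (J(T, Y) = -7 + Y*(Y - 3) = -7 + Y*(-3 + Y))
m = -30898 (m = -8 + (-38116 + 7226) = -8 - 30890 = -30898)
((J(g, 6)*42)*(-4))/m = (((-7 + 6² - 3*6)*42)*(-4))/(-30898) = (((-7 + 36 - 18)*42)*(-4))*(-1/30898) = ((11*42)*(-4))*(-1/30898) = (462*(-4))*(-1/30898) = -1848*(-1/30898) = 132/2207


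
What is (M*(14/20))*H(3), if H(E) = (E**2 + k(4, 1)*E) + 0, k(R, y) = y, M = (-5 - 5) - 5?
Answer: -126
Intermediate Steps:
M = -15 (M = -10 - 5 = -15)
H(E) = E + E**2 (H(E) = (E**2 + 1*E) + 0 = (E**2 + E) + 0 = (E + E**2) + 0 = E + E**2)
(M*(14/20))*H(3) = (-210/20)*(3*(1 + 3)) = (-210/20)*(3*4) = -15*7/10*12 = -21/2*12 = -126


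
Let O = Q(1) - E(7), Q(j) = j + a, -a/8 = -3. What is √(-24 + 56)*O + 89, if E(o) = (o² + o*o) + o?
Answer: 89 - 320*√2 ≈ -363.55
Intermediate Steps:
a = 24 (a = -8*(-3) = 24)
Q(j) = 24 + j (Q(j) = j + 24 = 24 + j)
E(o) = o + 2*o² (E(o) = (o² + o²) + o = 2*o² + o = o + 2*o²)
O = -80 (O = (24 + 1) - 7*(1 + 2*7) = 25 - 7*(1 + 14) = 25 - 7*15 = 25 - 1*105 = 25 - 105 = -80)
√(-24 + 56)*O + 89 = √(-24 + 56)*(-80) + 89 = √32*(-80) + 89 = (4*√2)*(-80) + 89 = -320*√2 + 89 = 89 - 320*√2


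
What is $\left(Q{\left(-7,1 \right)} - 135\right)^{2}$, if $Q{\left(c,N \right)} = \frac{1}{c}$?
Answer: $\frac{894916}{49} \approx 18264.0$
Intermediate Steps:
$\left(Q{\left(-7,1 \right)} - 135\right)^{2} = \left(\frac{1}{-7} - 135\right)^{2} = \left(- \frac{1}{7} - 135\right)^{2} = \left(- \frac{946}{7}\right)^{2} = \frac{894916}{49}$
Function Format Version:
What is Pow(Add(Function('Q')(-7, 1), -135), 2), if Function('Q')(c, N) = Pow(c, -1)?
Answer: Rational(894916, 49) ≈ 18264.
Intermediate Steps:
Pow(Add(Function('Q')(-7, 1), -135), 2) = Pow(Add(Pow(-7, -1), -135), 2) = Pow(Add(Rational(-1, 7), -135), 2) = Pow(Rational(-946, 7), 2) = Rational(894916, 49)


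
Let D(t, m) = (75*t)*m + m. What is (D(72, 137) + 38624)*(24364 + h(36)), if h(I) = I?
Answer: 18996888400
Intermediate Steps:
D(t, m) = m + 75*m*t (D(t, m) = 75*m*t + m = m + 75*m*t)
(D(72, 137) + 38624)*(24364 + h(36)) = (137*(1 + 75*72) + 38624)*(24364 + 36) = (137*(1 + 5400) + 38624)*24400 = (137*5401 + 38624)*24400 = (739937 + 38624)*24400 = 778561*24400 = 18996888400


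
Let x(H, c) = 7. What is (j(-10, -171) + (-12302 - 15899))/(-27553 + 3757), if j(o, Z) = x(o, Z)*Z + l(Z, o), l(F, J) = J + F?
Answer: 29579/23796 ≈ 1.2430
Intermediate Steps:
l(F, J) = F + J
j(o, Z) = o + 8*Z (j(o, Z) = 7*Z + (Z + o) = o + 8*Z)
(j(-10, -171) + (-12302 - 15899))/(-27553 + 3757) = ((-10 + 8*(-171)) + (-12302 - 15899))/(-27553 + 3757) = ((-10 - 1368) - 28201)/(-23796) = (-1378 - 28201)*(-1/23796) = -29579*(-1/23796) = 29579/23796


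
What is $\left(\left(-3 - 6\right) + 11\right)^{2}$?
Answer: $4$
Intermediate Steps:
$\left(\left(-3 - 6\right) + 11\right)^{2} = \left(-9 + 11\right)^{2} = 2^{2} = 4$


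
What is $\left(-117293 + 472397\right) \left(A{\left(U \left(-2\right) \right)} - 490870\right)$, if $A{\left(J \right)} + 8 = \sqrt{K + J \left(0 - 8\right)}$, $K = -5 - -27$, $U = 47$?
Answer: $-174312741312 + 1065312 \sqrt{86} \approx -1.743 \cdot 10^{11}$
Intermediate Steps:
$K = 22$ ($K = -5 + 27 = 22$)
$A{\left(J \right)} = -8 + \sqrt{22 - 8 J}$ ($A{\left(J \right)} = -8 + \sqrt{22 + J \left(0 - 8\right)} = -8 + \sqrt{22 + J \left(-8\right)} = -8 + \sqrt{22 - 8 J}$)
$\left(-117293 + 472397\right) \left(A{\left(U \left(-2\right) \right)} - 490870\right) = \left(-117293 + 472397\right) \left(\left(-8 + \sqrt{22 - 8 \cdot 47 \left(-2\right)}\right) - 490870\right) = 355104 \left(\left(-8 + \sqrt{22 - -752}\right) - 490870\right) = 355104 \left(\left(-8 + \sqrt{22 + 752}\right) - 490870\right) = 355104 \left(\left(-8 + \sqrt{774}\right) - 490870\right) = 355104 \left(\left(-8 + 3 \sqrt{86}\right) - 490870\right) = 355104 \left(-490878 + 3 \sqrt{86}\right) = -174312741312 + 1065312 \sqrt{86}$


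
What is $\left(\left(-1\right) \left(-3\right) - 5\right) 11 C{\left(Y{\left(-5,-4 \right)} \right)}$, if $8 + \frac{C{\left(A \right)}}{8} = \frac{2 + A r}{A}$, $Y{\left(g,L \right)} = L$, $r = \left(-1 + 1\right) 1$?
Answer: $1496$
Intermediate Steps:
$r = 0$ ($r = 0 \cdot 1 = 0$)
$C{\left(A \right)} = -64 + \frac{16}{A}$ ($C{\left(A \right)} = -64 + 8 \frac{2 + A 0}{A} = -64 + 8 \frac{2 + 0}{A} = -64 + 8 \frac{2}{A} = -64 + \frac{16}{A}$)
$\left(\left(-1\right) \left(-3\right) - 5\right) 11 C{\left(Y{\left(-5,-4 \right)} \right)} = \left(\left(-1\right) \left(-3\right) - 5\right) 11 \left(-64 + \frac{16}{-4}\right) = \left(3 - 5\right) 11 \left(-64 + 16 \left(- \frac{1}{4}\right)\right) = \left(-2\right) 11 \left(-64 - 4\right) = \left(-22\right) \left(-68\right) = 1496$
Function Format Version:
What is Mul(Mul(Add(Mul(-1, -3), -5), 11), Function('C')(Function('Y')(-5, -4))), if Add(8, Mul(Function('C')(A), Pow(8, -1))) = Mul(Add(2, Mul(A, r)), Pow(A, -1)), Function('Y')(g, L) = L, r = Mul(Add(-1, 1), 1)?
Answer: 1496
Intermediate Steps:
r = 0 (r = Mul(0, 1) = 0)
Function('C')(A) = Add(-64, Mul(16, Pow(A, -1))) (Function('C')(A) = Add(-64, Mul(8, Mul(Add(2, Mul(A, 0)), Pow(A, -1)))) = Add(-64, Mul(8, Mul(Add(2, 0), Pow(A, -1)))) = Add(-64, Mul(8, Mul(2, Pow(A, -1)))) = Add(-64, Mul(16, Pow(A, -1))))
Mul(Mul(Add(Mul(-1, -3), -5), 11), Function('C')(Function('Y')(-5, -4))) = Mul(Mul(Add(Mul(-1, -3), -5), 11), Add(-64, Mul(16, Pow(-4, -1)))) = Mul(Mul(Add(3, -5), 11), Add(-64, Mul(16, Rational(-1, 4)))) = Mul(Mul(-2, 11), Add(-64, -4)) = Mul(-22, -68) = 1496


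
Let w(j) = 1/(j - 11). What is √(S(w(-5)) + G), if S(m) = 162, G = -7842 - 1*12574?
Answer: I*√20254 ≈ 142.32*I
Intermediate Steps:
G = -20416 (G = -7842 - 12574 = -20416)
w(j) = 1/(-11 + j)
√(S(w(-5)) + G) = √(162 - 20416) = √(-20254) = I*√20254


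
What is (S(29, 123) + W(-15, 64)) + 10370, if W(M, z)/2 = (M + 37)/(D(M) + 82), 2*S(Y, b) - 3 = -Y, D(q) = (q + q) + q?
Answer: 383253/37 ≈ 10358.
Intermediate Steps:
D(q) = 3*q (D(q) = 2*q + q = 3*q)
S(Y, b) = 3/2 - Y/2 (S(Y, b) = 3/2 + (-Y)/2 = 3/2 - Y/2)
W(M, z) = 2*(37 + M)/(82 + 3*M) (W(M, z) = 2*((M + 37)/(3*M + 82)) = 2*((37 + M)/(82 + 3*M)) = 2*(37 + M)/(82 + 3*M))
(S(29, 123) + W(-15, 64)) + 10370 = ((3/2 - 1/2*29) + 2*(37 - 15)/(82 + 3*(-15))) + 10370 = ((3/2 - 29/2) + 2*22/(82 - 45)) + 10370 = (-13 + 2*22/37) + 10370 = (-13 + 2*(1/37)*22) + 10370 = (-13 + 44/37) + 10370 = -437/37 + 10370 = 383253/37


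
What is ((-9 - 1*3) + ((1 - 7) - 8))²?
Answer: 676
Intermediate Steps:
((-9 - 1*3) + ((1 - 7) - 8))² = ((-9 - 3) + (-6 - 8))² = (-12 - 14)² = (-26)² = 676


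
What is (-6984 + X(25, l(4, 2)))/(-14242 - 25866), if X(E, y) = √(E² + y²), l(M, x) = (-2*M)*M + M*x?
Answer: 1746/10027 - √1201/40108 ≈ 0.17327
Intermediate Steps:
l(M, x) = -2*M² + M*x
(-6984 + X(25, l(4, 2)))/(-14242 - 25866) = (-6984 + √(25² + (4*(2 - 2*4))²))/(-14242 - 25866) = (-6984 + √(625 + (4*(2 - 8))²))/(-40108) = (-6984 + √(625 + (4*(-6))²))*(-1/40108) = (-6984 + √(625 + (-24)²))*(-1/40108) = (-6984 + √(625 + 576))*(-1/40108) = (-6984 + √1201)*(-1/40108) = 1746/10027 - √1201/40108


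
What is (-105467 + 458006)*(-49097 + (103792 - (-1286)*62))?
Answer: 47390760153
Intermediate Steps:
(-105467 + 458006)*(-49097 + (103792 - (-1286)*62)) = 352539*(-49097 + (103792 - 1*(-79732))) = 352539*(-49097 + (103792 + 79732)) = 352539*(-49097 + 183524) = 352539*134427 = 47390760153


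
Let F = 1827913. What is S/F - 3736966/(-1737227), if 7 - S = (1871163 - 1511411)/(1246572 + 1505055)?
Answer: 18795980640205536265/8737791035642917377 ≈ 2.1511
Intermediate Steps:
S = 18901637/2751627 (S = 7 - (1871163 - 1511411)/(1246572 + 1505055) = 7 - 359752/2751627 = 18901637/2751627 ≈ 6.8693)
S/F - 3736966/(-1737227) = (18901637/2751627)/1827913 - 3736966/(-1737227) = (18901637/2751627)*(1/1827913) - 3736966*(-1/1737227) = 18901637/5029734764451 + 3736966/1737227 = 18795980640205536265/8737791035642917377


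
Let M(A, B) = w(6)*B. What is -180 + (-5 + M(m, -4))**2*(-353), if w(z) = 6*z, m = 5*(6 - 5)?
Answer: -7837133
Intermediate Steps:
m = 5 (m = 5*1 = 5)
M(A, B) = 36*B (M(A, B) = (6*6)*B = 36*B)
-180 + (-5 + M(m, -4))**2*(-353) = -180 + (-5 + 36*(-4))**2*(-353) = -180 + (-5 - 144)**2*(-353) = -180 + (-149)**2*(-353) = -180 + 22201*(-353) = -180 - 7836953 = -7837133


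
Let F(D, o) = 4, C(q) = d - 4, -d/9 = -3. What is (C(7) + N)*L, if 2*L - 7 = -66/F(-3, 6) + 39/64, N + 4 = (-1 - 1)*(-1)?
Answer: -11949/128 ≈ -93.352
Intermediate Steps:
d = 27 (d = -9*(-3) = 27)
C(q) = 23 (C(q) = 27 - 4 = 23)
N = -2 (N = -4 + (-1 - 1)*(-1) = -4 - 2*(-1) = -4 + 2 = -2)
L = -569/128 (L = 7/2 + (-66/4 + 39/64)/2 = 7/2 + (-66*1/4 + 39*(1/64))/2 = 7/2 + (-33/2 + 39/64)/2 = 7/2 + (1/2)*(-1017/64) = 7/2 - 1017/128 = -569/128 ≈ -4.4453)
(C(7) + N)*L = (23 - 2)*(-569/128) = 21*(-569/128) = -11949/128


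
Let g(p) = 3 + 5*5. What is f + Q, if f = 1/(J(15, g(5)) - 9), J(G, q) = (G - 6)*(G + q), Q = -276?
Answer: -104327/378 ≈ -276.00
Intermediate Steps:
g(p) = 28 (g(p) = 3 + 25 = 28)
J(G, q) = (-6 + G)*(G + q)
f = 1/378 (f = 1/((15² - 6*15 - 6*28 + 15*28) - 9) = 1/((225 - 90 - 168 + 420) - 9) = 1/(387 - 9) = 1/378 ≈ 0.0026455)
f + Q = 1/378 - 276 = -104327/378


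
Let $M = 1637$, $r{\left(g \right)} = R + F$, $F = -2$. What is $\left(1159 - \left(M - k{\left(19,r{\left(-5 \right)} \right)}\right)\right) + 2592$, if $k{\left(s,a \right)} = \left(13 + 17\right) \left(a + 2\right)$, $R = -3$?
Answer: $2024$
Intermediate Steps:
$r{\left(g \right)} = -5$ ($r{\left(g \right)} = -3 - 2 = -5$)
$k{\left(s,a \right)} = 60 + 30 a$ ($k{\left(s,a \right)} = 30 \left(2 + a\right) = 60 + 30 a$)
$\left(1159 - \left(M - k{\left(19,r{\left(-5 \right)} \right)}\right)\right) + 2592 = \left(1159 + \left(\left(60 + 30 \left(-5\right)\right) - 1637\right)\right) + 2592 = \left(1159 + \left(\left(60 - 150\right) - 1637\right)\right) + 2592 = \left(1159 - 1727\right) + 2592 = -568 + 2592 = 2024$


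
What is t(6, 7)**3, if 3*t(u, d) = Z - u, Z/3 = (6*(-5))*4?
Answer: -1815848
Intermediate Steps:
Z = -360 (Z = 3*((6*(-5))*4) = 3*(-30*4) = 3*(-120) = -360)
t(u, d) = -120 - u/3 (t(u, d) = (-360 - u)/3 = -120 - u/3)
t(6, 7)**3 = (-120 - 1/3*6)**3 = (-120 - 2)**3 = (-122)**3 = -1815848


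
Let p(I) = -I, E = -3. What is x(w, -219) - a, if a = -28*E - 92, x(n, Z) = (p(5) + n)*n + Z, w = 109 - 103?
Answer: -205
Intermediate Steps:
w = 6
x(n, Z) = Z + n*(-5 + n) (x(n, Z) = (-1*5 + n)*n + Z = (-5 + n)*n + Z = n*(-5 + n) + Z = Z + n*(-5 + n))
a = -8 (a = -28*(-3) - 92 = 84 - 92 = -8)
x(w, -219) - a = (-219 + 6² - 5*6) - 1*(-8) = (-219 + 36 - 30) + 8 = -213 + 8 = -205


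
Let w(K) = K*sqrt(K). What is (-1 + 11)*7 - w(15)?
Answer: 70 - 15*sqrt(15) ≈ 11.905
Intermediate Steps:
w(K) = K**(3/2)
(-1 + 11)*7 - w(15) = (-1 + 11)*7 - 15**(3/2) = 10*7 - 15*sqrt(15) = 70 - 15*sqrt(15)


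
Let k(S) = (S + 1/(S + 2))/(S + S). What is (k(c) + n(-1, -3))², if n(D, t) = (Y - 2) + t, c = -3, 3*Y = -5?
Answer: 36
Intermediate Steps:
Y = -5/3 (Y = (⅓)*(-5) = -5/3 ≈ -1.6667)
n(D, t) = -11/3 + t (n(D, t) = (-5/3 - 2) + t = -11/3 + t)
k(S) = (S + 1/(2 + S))/(2*S) (k(S) = (S + 1/(2 + S))/((2*S)) = (S + 1/(2 + S))*(1/(2*S)) = (S + 1/(2 + S))/(2*S))
(k(c) + n(-1, -3))² = ((½)*(1 + (-3)² + 2*(-3))/(-3*(2 - 3)) + (-11/3 - 3))² = ((½)*(-⅓)*(1 + 9 - 6)/(-1) - 20/3)² = ((½)*(-⅓)*(-1)*4 - 20/3)² = (⅔ - 20/3)² = (-6)² = 36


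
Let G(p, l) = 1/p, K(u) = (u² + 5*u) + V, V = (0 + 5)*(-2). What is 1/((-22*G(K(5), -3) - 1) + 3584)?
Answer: 20/71649 ≈ 0.00027914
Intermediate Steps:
V = -10 (V = 5*(-2) = -10)
K(u) = -10 + u² + 5*u (K(u) = (u² + 5*u) - 10 = -10 + u² + 5*u)
1/((-22*G(K(5), -3) - 1) + 3584) = 1/((-22/(-10 + 5² + 5*5) - 1) + 3584) = 1/((-22/(-10 + 25 + 25) - 1) + 3584) = 1/((-22/40 - 1) + 3584) = 1/((-22*1/40 - 1) + 3584) = 1/((-11/20 - 1) + 3584) = 1/(-31/20 + 3584) = 1/(71649/20) = 20/71649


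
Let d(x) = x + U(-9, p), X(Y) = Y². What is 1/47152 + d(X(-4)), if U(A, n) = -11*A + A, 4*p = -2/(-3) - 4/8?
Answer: 4998113/47152 ≈ 106.00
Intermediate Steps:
p = 1/24 (p = (-2/(-3) - 4/8)/4 = (-2*(-⅓) - 4*⅛)/4 = (⅔ - ½)/4 = (¼)*(⅙) = 1/24 ≈ 0.041667)
U(A, n) = -10*A
d(x) = 90 + x (d(x) = x - 10*(-9) = x + 90 = 90 + x)
1/47152 + d(X(-4)) = 1/47152 + (90 + (-4)²) = 1/47152 + (90 + 16) = 1/47152 + 106 = 4998113/47152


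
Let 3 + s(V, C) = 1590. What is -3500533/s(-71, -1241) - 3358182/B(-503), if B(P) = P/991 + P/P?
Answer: -2641589090299/387228 ≈ -6.8218e+6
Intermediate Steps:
B(P) = 1 + P/991 (B(P) = P*(1/991) + 1 = P/991 + 1 = 1 + P/991)
s(V, C) = 1587 (s(V, C) = -3 + 1590 = 1587)
-3500533/s(-71, -1241) - 3358182/B(-503) = -3500533/1587 - 3358182/(1 + (1/991)*(-503)) = -3500533*1/1587 - 3358182/(1 - 503/991) = -3500533/1587 - 3358182/488/991 = -3500533/1587 - 3358182*991/488 = -3500533/1587 - 1663979181/244 = -2641589090299/387228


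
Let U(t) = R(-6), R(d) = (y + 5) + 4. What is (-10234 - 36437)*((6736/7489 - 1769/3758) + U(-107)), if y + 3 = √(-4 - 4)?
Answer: -8444082240549/28143662 - 93342*I*√2 ≈ -3.0004e+5 - 1.3201e+5*I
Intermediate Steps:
y = -3 + 2*I*√2 (y = -3 + √(-4 - 4) = -3 + √(-8) = -3 + 2*I*√2 ≈ -3.0 + 2.8284*I)
R(d) = 6 + 2*I*√2 (R(d) = ((-3 + 2*I*√2) + 5) + 4 = (2 + 2*I*√2) + 4 = 6 + 2*I*√2)
U(t) = 6 + 2*I*√2
(-10234 - 36437)*((6736/7489 - 1769/3758) + U(-107)) = (-10234 - 36437)*((6736/7489 - 1769/3758) + (6 + 2*I*√2)) = -46671*((6736*(1/7489) - 1769*1/3758) + (6 + 2*I*√2)) = -46671*((6736/7489 - 1769/3758) + (6 + 2*I*√2)) = -46671*(12065847/28143662 + (6 + 2*I*√2)) = -46671*(180927819/28143662 + 2*I*√2) = -8444082240549/28143662 - 93342*I*√2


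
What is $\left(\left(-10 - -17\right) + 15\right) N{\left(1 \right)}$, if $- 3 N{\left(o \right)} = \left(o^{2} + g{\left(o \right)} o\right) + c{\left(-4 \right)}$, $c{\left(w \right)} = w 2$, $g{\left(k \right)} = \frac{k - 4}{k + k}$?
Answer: $\frac{187}{3} \approx 62.333$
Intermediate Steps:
$g{\left(k \right)} = \frac{-4 + k}{2 k}$
$c{\left(w \right)} = 2 w$
$N{\left(o \right)} = \frac{10}{3} - \frac{o^{2}}{3} - \frac{o}{6}$ ($N{\left(o \right)} = - \frac{\left(o^{2} + \frac{-4 + o}{2 o} o\right) + 2 \left(-4\right)}{3} = - \frac{\left(o^{2} + \left(-2 + \frac{o}{2}\right)\right) - 8}{3} = - \frac{\left(-2 + o^{2} + \frac{o}{2}\right) - 8}{3} = - \frac{-10 + o^{2} + \frac{o}{2}}{3} = \frac{10}{3} - \frac{o^{2}}{3} - \frac{o}{6}$)
$\left(\left(-10 - -17\right) + 15\right) N{\left(1 \right)} = \left(\left(-10 - -17\right) + 15\right) \left(\frac{10}{3} - \frac{1^{2}}{3} - \frac{1}{6}\right) = \left(\left(-10 + 17\right) + 15\right) \left(\frac{10}{3} - \frac{1}{3} - \frac{1}{6}\right) = \left(7 + 15\right) \left(\frac{10}{3} - \frac{1}{3} - \frac{1}{6}\right) = 22 \cdot \frac{17}{6} = \frac{187}{3}$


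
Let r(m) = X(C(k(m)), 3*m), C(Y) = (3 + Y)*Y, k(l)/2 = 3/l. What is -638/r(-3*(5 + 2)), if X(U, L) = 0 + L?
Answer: 638/63 ≈ 10.127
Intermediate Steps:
k(l) = 6/l (k(l) = 2*(3/l) = 6/l)
C(Y) = Y*(3 + Y)
X(U, L) = L
r(m) = 3*m
-638/r(-3*(5 + 2)) = -638*(-1/(9*(5 + 2))) = -638/(3*(-3*7)) = -638/(3*(-21)) = -638/(-63) = -638*(-1/63) = 638/63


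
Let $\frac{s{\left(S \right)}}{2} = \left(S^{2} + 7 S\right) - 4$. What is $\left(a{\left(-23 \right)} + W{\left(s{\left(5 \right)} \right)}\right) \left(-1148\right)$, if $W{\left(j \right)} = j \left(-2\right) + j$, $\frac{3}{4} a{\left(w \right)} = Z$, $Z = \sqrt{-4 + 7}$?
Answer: $128576 - \frac{4592 \sqrt{3}}{3} \approx 1.2592 \cdot 10^{5}$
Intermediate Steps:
$Z = \sqrt{3} \approx 1.732$
$s{\left(S \right)} = -8 + 2 S^{2} + 14 S$ ($s{\left(S \right)} = 2 \left(\left(S^{2} + 7 S\right) - 4\right) = 2 \left(-4 + S^{2} + 7 S\right) = -8 + 2 S^{2} + 14 S$)
$a{\left(w \right)} = \frac{4 \sqrt{3}}{3}$
$W{\left(j \right)} = - j$ ($W{\left(j \right)} = - 2 j + j = - j$)
$\left(a{\left(-23 \right)} + W{\left(s{\left(5 \right)} \right)}\right) \left(-1148\right) = \left(\frac{4 \sqrt{3}}{3} - \left(-8 + 2 \cdot 5^{2} + 14 \cdot 5\right)\right) \left(-1148\right) = \left(\frac{4 \sqrt{3}}{3} - \left(-8 + 2 \cdot 25 + 70\right)\right) \left(-1148\right) = \left(\frac{4 \sqrt{3}}{3} - \left(-8 + 50 + 70\right)\right) \left(-1148\right) = \left(\frac{4 \sqrt{3}}{3} - 112\right) \left(-1148\right) = \left(-112 + \frac{4 \sqrt{3}}{3}\right) \left(-1148\right) = 128576 - \frac{4592 \sqrt{3}}{3}$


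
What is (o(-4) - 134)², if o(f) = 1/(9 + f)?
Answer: 447561/25 ≈ 17902.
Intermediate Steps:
(o(-4) - 134)² = (1/(9 - 4) - 134)² = (1/5 - 134)² = (⅕ - 134)² = (-669/5)² = 447561/25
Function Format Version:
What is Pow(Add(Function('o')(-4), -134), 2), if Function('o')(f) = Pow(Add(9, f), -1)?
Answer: Rational(447561, 25) ≈ 17902.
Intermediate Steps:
Pow(Add(Function('o')(-4), -134), 2) = Pow(Add(Pow(Add(9, -4), -1), -134), 2) = Pow(Add(Pow(5, -1), -134), 2) = Pow(Add(Rational(1, 5), -134), 2) = Pow(Rational(-669, 5), 2) = Rational(447561, 25)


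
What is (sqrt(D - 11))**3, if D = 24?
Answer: 13*sqrt(13) ≈ 46.872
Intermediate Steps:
(sqrt(D - 11))**3 = (sqrt(24 - 11))**3 = (sqrt(13))**3 = 13*sqrt(13)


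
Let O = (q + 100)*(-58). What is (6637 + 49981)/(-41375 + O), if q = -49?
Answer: -56618/44333 ≈ -1.2771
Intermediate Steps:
O = -2958 (O = (-49 + 100)*(-58) = 51*(-58) = -2958)
(6637 + 49981)/(-41375 + O) = (6637 + 49981)/(-41375 - 2958) = 56618/(-44333) = 56618*(-1/44333) = -56618/44333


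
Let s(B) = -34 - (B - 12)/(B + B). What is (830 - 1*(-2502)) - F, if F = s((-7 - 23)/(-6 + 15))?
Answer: 33683/10 ≈ 3368.3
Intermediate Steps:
s(B) = -34 - (-12 + B)/(2*B)
F = -363/10 (F = -69/2 + 6/(((-7 - 23)/(-6 + 15))) = -69/2 + 6/((-30/9)) = -69/2 + 6/((-30*⅑)) = -69/2 + 6/(-10/3) = -69/2 + 6*(-3/10) = -69/2 - 9/5 = -363/10 ≈ -36.300)
(830 - 1*(-2502)) - F = (830 - 1*(-2502)) - 1*(-363/10) = (830 + 2502) + 363/10 = 3332 + 363/10 = 33683/10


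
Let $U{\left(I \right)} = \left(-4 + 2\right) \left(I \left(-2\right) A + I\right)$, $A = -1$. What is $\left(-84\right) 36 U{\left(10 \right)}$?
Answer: $181440$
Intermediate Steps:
$U{\left(I \right)} = - 6 I$ ($U{\left(I \right)} = \left(-4 + 2\right) \left(I \left(-2\right) \left(-1\right) + I\right) = - 2 \left(- 2 I \left(-1\right) + I\right) = - 2 \left(2 I + I\right) = - 2 \cdot 3 I = - 6 I$)
$\left(-84\right) 36 U{\left(10 \right)} = \left(-84\right) 36 \left(\left(-6\right) 10\right) = \left(-3024\right) \left(-60\right) = 181440$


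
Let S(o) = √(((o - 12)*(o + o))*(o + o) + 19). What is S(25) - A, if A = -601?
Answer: 601 + √32519 ≈ 781.33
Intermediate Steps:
S(o) = √(19 + 4*o²*(-12 + o)) (S(o) = √(((-12 + o)*(2*o))*(2*o) + 19) = √((2*o*(-12 + o))*(2*o) + 19) = √(4*o²*(-12 + o) + 19) = √(19 + 4*o²*(-12 + o)))
S(25) - A = √(19 - 48*25² + 4*25³) - 1*(-601) = √(19 - 48*625 + 4*15625) + 601 = √(19 - 30000 + 62500) + 601 = √32519 + 601 = 601 + √32519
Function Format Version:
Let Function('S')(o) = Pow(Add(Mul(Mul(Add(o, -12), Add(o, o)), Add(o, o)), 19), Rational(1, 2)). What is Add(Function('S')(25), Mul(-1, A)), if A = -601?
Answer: Add(601, Pow(32519, Rational(1, 2))) ≈ 781.33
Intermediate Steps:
Function('S')(o) = Pow(Add(19, Mul(4, Pow(o, 2), Add(-12, o))), Rational(1, 2)) (Function('S')(o) = Pow(Add(Mul(Mul(Add(-12, o), Mul(2, o)), Mul(2, o)), 19), Rational(1, 2)) = Pow(Add(Mul(Mul(2, o, Add(-12, o)), Mul(2, o)), 19), Rational(1, 2)) = Pow(Add(Mul(4, Pow(o, 2), Add(-12, o)), 19), Rational(1, 2)) = Pow(Add(19, Mul(4, Pow(o, 2), Add(-12, o))), Rational(1, 2)))
Add(Function('S')(25), Mul(-1, A)) = Add(Pow(Add(19, Mul(-48, Pow(25, 2)), Mul(4, Pow(25, 3))), Rational(1, 2)), Mul(-1, -601)) = Add(Pow(Add(19, Mul(-48, 625), Mul(4, 15625)), Rational(1, 2)), 601) = Add(Pow(Add(19, -30000, 62500), Rational(1, 2)), 601) = Add(Pow(32519, Rational(1, 2)), 601) = Add(601, Pow(32519, Rational(1, 2)))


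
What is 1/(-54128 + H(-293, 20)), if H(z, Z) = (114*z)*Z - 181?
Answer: -1/722349 ≈ -1.3844e-6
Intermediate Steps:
H(z, Z) = -181 + 114*Z*z (H(z, Z) = 114*Z*z - 181 = -181 + 114*Z*z)
1/(-54128 + H(-293, 20)) = 1/(-54128 + (-181 + 114*20*(-293))) = 1/(-54128 + (-181 - 668040)) = 1/(-54128 - 668221) = 1/(-722349) = -1/722349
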